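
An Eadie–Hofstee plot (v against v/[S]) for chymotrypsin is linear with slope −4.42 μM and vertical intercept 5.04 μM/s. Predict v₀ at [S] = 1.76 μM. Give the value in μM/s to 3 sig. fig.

1.44 μM/s

In the Eadie–Hofstee form v = Vmax − Km·(v/[S]), the slope is −Km and the intercept is Vmax, so Km = 4.42 μM and Vmax = 5.04 μM/s.
v = 5.04 × 1.76/(4.42 + 1.76) = 1.44 μM/s.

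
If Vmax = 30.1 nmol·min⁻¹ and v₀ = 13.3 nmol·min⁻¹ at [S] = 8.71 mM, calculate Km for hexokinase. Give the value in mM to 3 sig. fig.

From v = Vmax[S]/(Km+[S]), Km = [S](Vmax − v)/v.
Km = 8.71 × (30.1 − 13.3) / 13.3 = 146.3/13.3 = 11.0 mM.

11.0 mM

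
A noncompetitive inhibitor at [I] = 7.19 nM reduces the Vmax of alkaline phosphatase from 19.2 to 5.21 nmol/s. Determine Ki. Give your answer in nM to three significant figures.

2.68 nM

Noncompetitive: Vmax,app = Vmax/α with α = 1 + [I]/Ki.
α = Vmax/Vmax,app = 19.2/5.21 = 3.685.
Since α = 1 + [I]/Ki, [I]/Ki = 3.685 − 1 = 2.685 and Ki = 7.19/2.685 = 2.68 nM.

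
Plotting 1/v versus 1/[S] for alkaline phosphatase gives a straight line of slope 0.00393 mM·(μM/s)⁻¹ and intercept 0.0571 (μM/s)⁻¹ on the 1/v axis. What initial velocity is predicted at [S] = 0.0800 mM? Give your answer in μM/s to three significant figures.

9.41 μM/s

The y-intercept is 1/Vmax, so Vmax = 1/0.0571 = 17.5 μM/s.
The slope is Km/Vmax, so Km = 0.00393 × 17.5 = 0.0688 mM.
Then v = 17.5 × 0.0800/(0.0688 + 0.0800) = 9.41 μM/s.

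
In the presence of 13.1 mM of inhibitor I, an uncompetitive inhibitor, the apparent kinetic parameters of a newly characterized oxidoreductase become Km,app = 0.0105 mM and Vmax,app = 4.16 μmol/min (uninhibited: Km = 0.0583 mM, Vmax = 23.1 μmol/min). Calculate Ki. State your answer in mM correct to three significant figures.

Uncompetitive: Vmax,app = Vmax/α (and Km,app = Km/α) with α = 1 + [I]/Ki.
α = Vmax/Vmax,app = 23.1/4.16 = 5.553.
Since α = 1 + [I]/Ki, [I]/Ki = 5.553 − 1 = 4.553 and Ki = 13.1/4.553 = 2.88 mM.

2.88 mM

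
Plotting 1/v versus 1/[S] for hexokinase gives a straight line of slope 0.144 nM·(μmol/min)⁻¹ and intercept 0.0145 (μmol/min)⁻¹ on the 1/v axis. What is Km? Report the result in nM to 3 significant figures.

y-intercept = 1/Vmax ⇒ Vmax = 69.0 μmol/min; slope = Km/Vmax ⇒ Km = slope × Vmax.
Km = 0.144 × 69.0 = 9.93 nM.

9.93 nM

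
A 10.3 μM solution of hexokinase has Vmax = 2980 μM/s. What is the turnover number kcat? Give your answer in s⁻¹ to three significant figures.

289 s⁻¹

kcat = Vmax/[E]total = 2980 μM/s / 10.3 μM = 289 s⁻¹.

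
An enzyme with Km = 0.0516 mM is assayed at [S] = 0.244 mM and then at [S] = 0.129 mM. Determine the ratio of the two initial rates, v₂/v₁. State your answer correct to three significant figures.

0.865

Since Vmax cancels, v₂/v₁ = [S]₂(Km+[S]₁) / [S]₁(Km+[S]₂).
= 0.129×(0.0516+0.244) / (0.244×(0.0516+0.129)) = 0.03813/0.04407 = 0.865.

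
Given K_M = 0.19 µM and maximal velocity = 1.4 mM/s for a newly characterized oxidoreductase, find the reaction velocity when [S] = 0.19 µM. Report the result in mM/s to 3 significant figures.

0.700 mM/s

[S]/(Km+[S]) = 0.19/0.3800 = 0.5000, the fractional saturation.
v = 0.5000 × Vmax = 0.5000 × 1.4 = 0.700 mM/s.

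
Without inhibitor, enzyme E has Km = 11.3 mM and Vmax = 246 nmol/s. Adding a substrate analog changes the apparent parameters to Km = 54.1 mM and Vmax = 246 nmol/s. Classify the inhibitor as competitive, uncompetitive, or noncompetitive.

Km increases (11.3 → 54.1 mM) while Vmax is unchanged — the hallmark of competitive inhibition.

competitive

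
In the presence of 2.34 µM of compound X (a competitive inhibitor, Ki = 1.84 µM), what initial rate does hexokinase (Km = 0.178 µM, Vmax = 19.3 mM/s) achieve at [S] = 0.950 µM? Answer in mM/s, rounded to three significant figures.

α = 1 + [I]/Ki = 1 + 2.34/1.84 = 2.272.
For a competitive inhibitor, Vmax is unchanged and the apparent Km becomes α·Km: Km,app = 0.404 µM, Vmax,app = 19.3 mM/s.
v = Vmax,app·[S]/(Km,app + [S]) = 19.3 × 0.950/(0.404 + 0.950) = 13.5 mM/s.

13.5 mM/s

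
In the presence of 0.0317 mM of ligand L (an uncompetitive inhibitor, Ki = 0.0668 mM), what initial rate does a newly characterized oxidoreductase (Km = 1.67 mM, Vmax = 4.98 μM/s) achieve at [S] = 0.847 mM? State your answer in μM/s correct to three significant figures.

1.45 μM/s

α = 1 + [I]/Ki = 1 + 0.0317/0.0668 = 1.475.
For an uncompetitive inhibitor, both parameters are divided by α, giving Vmax/α and Km/α: Km,app = 1.13 mM, Vmax,app = 3.38 μM/s.
v = Vmax,app·[S]/(Km,app + [S]) = 3.38 × 0.847/(1.13 + 0.847) = 1.45 μM/s.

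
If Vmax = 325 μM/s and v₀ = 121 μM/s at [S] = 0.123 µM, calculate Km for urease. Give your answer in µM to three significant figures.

From v = Vmax[S]/(Km+[S]), Km = [S](Vmax − v)/v.
Km = 0.123 × (325 − 121) / 121 = 25.09/121 = 0.207 µM.

0.207 µM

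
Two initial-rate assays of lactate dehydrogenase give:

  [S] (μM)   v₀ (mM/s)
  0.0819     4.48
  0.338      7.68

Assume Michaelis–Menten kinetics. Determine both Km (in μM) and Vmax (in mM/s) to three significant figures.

From v = Vmax[S]/(Km+[S]), each point gives Vmax = v(Km+[S])/[S].
Equating: 4.48(Km+0.0819)/0.0819 = 7.68(Km+0.338)/0.338.
54.70·Km + 4.48 = 22.72·Km + 7.68, so (54.70 − 22.72)·Km = 7.68 − 4.48.
Km = 3.200/31.98 = 0.100 μM; then Vmax = 4.48(0.100+0.0819)/0.0819 = 9.95 mM/s.

Km = 0.100 μM; Vmax = 9.95 mM/s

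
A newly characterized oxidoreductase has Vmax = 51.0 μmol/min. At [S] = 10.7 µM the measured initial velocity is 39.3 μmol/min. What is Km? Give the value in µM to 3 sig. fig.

From v = Vmax[S]/(Km+[S]), Km = [S](Vmax − v)/v.
Km = 10.7 × (51.0 − 39.3) / 39.3 = 125.2/39.3 = 3.19 µM.

3.19 µM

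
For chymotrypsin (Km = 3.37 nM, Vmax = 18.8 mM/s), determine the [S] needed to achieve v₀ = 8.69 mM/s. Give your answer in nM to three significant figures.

The required fractional saturation is v/Vmax = 8.69/18.8 = 0.4622.
Then [S]/(Km+[S]) = 0.4622 ⇒ [S] = 3.37 × 0.4622/(1 − 0.4622) = 2.90 nM.

2.90 nM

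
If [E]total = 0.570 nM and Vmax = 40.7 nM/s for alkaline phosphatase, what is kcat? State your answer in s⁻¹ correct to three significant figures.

71.4 s⁻¹

kcat = Vmax/[E]total = 40.7 nM/s / 0.570 nM = 71.4 s⁻¹.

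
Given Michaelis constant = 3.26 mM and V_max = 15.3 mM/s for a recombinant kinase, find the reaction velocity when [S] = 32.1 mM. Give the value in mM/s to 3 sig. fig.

13.9 mM/s

v = Vmax·[S]/(Km + [S]) = 15.3 × 32.1 / (3.26 + 32.1)
  = 491.1 / 35.36 = 13.9 mM/s.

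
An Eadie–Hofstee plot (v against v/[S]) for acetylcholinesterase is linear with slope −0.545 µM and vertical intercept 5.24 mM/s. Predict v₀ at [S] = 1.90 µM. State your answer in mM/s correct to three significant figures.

4.07 mM/s

In the Eadie–Hofstee form v = Vmax − Km·(v/[S]), the slope is −Km and the intercept is Vmax, so Km = 0.545 µM and Vmax = 5.24 mM/s.
v = 5.24 × 1.90/(0.545 + 1.90) = 4.07 mM/s.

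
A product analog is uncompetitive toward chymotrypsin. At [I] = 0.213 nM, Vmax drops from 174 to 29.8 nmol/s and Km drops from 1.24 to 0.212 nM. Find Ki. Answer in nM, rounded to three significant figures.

Uncompetitive: Vmax,app = Vmax/α (and Km,app = Km/α) with α = 1 + [I]/Ki.
α = Vmax/Vmax,app = 174/29.8 = 5.839.
Ki = [I]/(α − 1) = 0.213/4.839 = 0.0440 nM.

0.0440 nM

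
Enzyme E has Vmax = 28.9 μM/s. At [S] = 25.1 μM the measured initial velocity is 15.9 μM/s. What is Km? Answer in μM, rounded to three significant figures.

v/Vmax = 15.9/28.9 = 0.5502 = [S]/(Km+[S]).
So Km + [S] = [S]/0.5502 = 45.62 μM, giving Km = 45.62 − 25.1 = 20.5 μM.

20.5 μM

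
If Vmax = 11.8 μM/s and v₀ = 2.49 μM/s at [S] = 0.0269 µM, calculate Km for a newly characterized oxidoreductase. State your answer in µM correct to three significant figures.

0.101 µM

v/Vmax = 2.49/11.8 = 0.2110 = [S]/(Km+[S]).
So Km + [S] = [S]/0.2110 = 0.1275 µM, giving Km = 0.1275 − 0.0269 = 0.101 µM.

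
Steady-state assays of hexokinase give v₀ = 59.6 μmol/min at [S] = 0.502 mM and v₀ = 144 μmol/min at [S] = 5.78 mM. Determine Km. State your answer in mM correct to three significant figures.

From v = Vmax[S]/(Km+[S]), each point gives Vmax = v(Km+[S])/[S].
Equating: 59.6(Km+0.502)/0.502 = 144(Km+5.78)/5.78.
118.7·Km + 59.6 = 24.91·Km + 144, so (118.7 − 24.91)·Km = 144 − 59.6.
Km = 84.40/93.81 = 0.900 mM; then Vmax = 59.6(0.900+0.502)/0.502 = 166 μmol/min.

0.900 mM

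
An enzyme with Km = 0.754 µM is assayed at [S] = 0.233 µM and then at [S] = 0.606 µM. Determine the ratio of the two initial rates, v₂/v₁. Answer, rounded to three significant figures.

The fractional saturations are [S]/(Km+[S]) = 0.233/0.9870 = 0.2361 and 0.606/1.360 = 0.4456.
v₂/v₁ is just their ratio: 0.4456/0.2361 = 1.89.

1.89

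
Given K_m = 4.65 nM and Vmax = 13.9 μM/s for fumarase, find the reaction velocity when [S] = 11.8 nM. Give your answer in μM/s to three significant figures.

9.97 μM/s

v = Vmax·[S]/(Km + [S]) = 13.9 × 11.8 / (4.65 + 11.8)
  = 164.0 / 16.45 = 9.97 μM/s.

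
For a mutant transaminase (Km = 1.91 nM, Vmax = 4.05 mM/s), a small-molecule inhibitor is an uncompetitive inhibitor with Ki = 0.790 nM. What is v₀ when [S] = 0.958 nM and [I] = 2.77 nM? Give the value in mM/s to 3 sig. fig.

0.623 mM/s

With α = 1 + [I]/Ki = 1 + 2.77/0.790 = 4.506, the uncompetitive rate law is v = (Vmax/α)·[S] / (Km/α + [S]).
v = (4.05/4.506)×0.958 / (1.91/4.506 + 0.958) = 0.8610/1.382 = 0.623 mM/s.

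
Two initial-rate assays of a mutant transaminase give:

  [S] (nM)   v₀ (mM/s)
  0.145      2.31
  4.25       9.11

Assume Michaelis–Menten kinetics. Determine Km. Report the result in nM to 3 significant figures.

From v = Vmax[S]/(Km+[S]), each point gives Vmax = v(Km+[S])/[S].
Equating: 2.31(Km+0.145)/0.145 = 9.11(Km+4.25)/4.25.
15.93·Km + 2.31 = 2.144·Km + 9.11, so (15.93 − 2.144)·Km = 9.11 − 2.31.
Km = 6.800/13.79 = 0.493 nM; then Vmax = 2.31(0.493+0.145)/0.145 = 10.2 mM/s.

0.493 nM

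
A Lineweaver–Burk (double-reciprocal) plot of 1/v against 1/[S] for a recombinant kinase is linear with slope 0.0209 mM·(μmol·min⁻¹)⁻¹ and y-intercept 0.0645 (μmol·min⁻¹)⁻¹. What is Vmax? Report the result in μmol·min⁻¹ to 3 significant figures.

The y-intercept of a Lineweaver–Burk plot equals 1/Vmax, so Vmax = 1/0.0645 = 15.5 μmol·min⁻¹.

15.5 μmol·min⁻¹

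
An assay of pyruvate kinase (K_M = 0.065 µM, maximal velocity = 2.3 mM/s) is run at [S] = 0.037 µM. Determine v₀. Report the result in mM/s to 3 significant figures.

0.834 mM/s

v = Vmax·[S]/(Km + [S]) = 2.3 × 0.037 / (0.065 + 0.037)
  = 0.08510 / 0.1020 = 0.834 mM/s.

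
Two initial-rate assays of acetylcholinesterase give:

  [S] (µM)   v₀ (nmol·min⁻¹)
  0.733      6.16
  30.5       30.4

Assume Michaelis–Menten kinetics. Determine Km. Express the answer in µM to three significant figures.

From v = Vmax[S]/(Km+[S]), each point gives Vmax = v(Km+[S])/[S].
Equating: 6.16(Km+0.733)/0.733 = 30.4(Km+30.5)/30.5.
8.404·Km + 6.16 = 0.9967·Km + 30.4, so (8.404 − 0.9967)·Km = 30.4 − 6.16.
Km = 24.24/7.407 = 3.27 µM; then Vmax = 6.16(3.27+0.733)/0.733 = 33.7 nmol·min⁻¹.

3.27 µM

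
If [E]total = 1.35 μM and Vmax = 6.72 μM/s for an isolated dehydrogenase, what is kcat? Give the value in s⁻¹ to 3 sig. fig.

4.98 s⁻¹

kcat = Vmax/[E]total = 6.72 μM/s / 1.35 μM = 4.98 s⁻¹.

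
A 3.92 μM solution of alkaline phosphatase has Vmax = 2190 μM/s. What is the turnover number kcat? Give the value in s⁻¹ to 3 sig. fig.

kcat = Vmax/[E]total = 2190 μM/s / 3.92 μM = 559 s⁻¹.

559 s⁻¹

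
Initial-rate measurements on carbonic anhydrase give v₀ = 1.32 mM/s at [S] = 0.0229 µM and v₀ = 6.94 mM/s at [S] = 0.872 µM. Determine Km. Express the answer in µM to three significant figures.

0.113 µM

From v = Vmax[S]/(Km+[S]), each point gives Vmax = v(Km+[S])/[S].
Equating: 1.32(Km+0.0229)/0.0229 = 6.94(Km+0.872)/0.872.
57.64·Km + 1.32 = 7.959·Km + 6.94, so (57.64 − 7.959)·Km = 6.94 − 1.32.
Km = 5.620/49.68 = 0.113 µM; then Vmax = 1.32(0.113+0.0229)/0.0229 = 7.84 mM/s.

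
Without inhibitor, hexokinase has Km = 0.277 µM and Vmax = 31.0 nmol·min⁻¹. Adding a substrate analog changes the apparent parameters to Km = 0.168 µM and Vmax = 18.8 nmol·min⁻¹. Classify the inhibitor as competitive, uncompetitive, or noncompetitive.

uncompetitive

Both Km and Vmax decrease by the same factor (~1.65-fold) — characteristic of uncompetitive inhibition.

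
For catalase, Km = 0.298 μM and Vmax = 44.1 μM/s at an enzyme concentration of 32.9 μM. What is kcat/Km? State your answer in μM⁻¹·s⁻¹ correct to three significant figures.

4.50 μM⁻¹·s⁻¹

kcat = Vmax/[E]total = 44.1/32.9 = 1.34 s⁻¹.
kcat/Km = 1.34/0.298 = 4.50 μM⁻¹·s⁻¹.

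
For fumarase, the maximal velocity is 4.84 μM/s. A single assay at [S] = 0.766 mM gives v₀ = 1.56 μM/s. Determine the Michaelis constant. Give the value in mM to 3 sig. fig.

1.61 mM

v/Vmax = 1.56/4.84 = 0.3223 = [S]/(Km+[S]).
So Km + [S] = [S]/0.3223 = 2.377 mM, giving Km = 2.377 − 0.766 = 1.61 mM.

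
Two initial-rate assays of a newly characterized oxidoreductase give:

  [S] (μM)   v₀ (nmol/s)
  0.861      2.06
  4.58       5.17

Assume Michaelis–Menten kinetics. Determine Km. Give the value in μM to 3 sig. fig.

In reciprocal form, 1/v = (Km/Vmax)·(1/[S]) + 1/Vmax. The two points give (1/[S], 1/v) = (1.161, 0.4854) and (0.2183, 0.1934).
Slope = (0.4854 − 0.1934)/(1.161 − 0.2183) = 0.3096; intercept = 0.4854 − 0.3096×1.161 = 0.1258.
Vmax = 1/intercept = 7.95 nmol/s; Km = slope × Vmax = 0.3096 × 7.95 = 2.46 μM.

2.46 μM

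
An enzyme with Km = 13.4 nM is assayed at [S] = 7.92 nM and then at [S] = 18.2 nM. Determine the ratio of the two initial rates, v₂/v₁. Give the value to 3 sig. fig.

1.55

Since Vmax cancels, v₂/v₁ = [S]₂(Km+[S]₁) / [S]₁(Km+[S]₂).
= 18.2×(13.4+7.92) / (7.92×(13.4+18.2)) = 388.0/250.3 = 1.55.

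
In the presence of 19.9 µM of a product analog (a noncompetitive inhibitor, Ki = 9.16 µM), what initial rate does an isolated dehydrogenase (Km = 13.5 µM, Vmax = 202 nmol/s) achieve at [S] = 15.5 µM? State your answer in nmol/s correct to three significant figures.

34.0 nmol/s

α = 1 + [I]/Ki = 1 + 19.9/9.16 = 3.172.
For a noncompetitive inhibitor, Vmax is reduced to Vmax/α while Km is unchanged: Km,app = 13.5 µM, Vmax,app = 63.7 nmol/s.
v = Vmax,app·[S]/(Km,app + [S]) = 63.7 × 15.5/(13.5 + 15.5) = 34.0 nmol/s.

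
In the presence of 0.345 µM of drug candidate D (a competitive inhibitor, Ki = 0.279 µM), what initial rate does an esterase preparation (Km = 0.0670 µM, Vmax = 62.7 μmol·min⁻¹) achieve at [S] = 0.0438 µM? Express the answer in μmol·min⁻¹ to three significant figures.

14.2 μmol·min⁻¹

α = 1 + [I]/Ki = 1 + 0.345/0.279 = 2.237.
For a competitive inhibitor, Vmax is unchanged and the apparent Km becomes α·Km: Km,app = 0.150 µM, Vmax,app = 62.7 μmol·min⁻¹.
v = Vmax,app·[S]/(Km,app + [S]) = 62.7 × 0.0438/(0.150 + 0.0438) = 14.2 μmol·min⁻¹.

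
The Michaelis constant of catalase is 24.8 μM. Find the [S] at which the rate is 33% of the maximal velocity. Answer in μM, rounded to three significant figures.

v/Vmax = [S]/(Km+[S]) = 0.33, so [S] = Km·0.33/(1 − 0.33) = 24.8 × 0.4925.
[S] = 12.2 μM.

12.2 μM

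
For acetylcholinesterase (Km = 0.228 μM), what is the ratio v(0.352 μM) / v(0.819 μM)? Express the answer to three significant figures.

Since Vmax cancels, v₂/v₁ = [S]₂(Km+[S]₁) / [S]₁(Km+[S]₂).
= 0.352×(0.228+0.819) / (0.819×(0.228+0.352)) = 0.3685/0.4750 = 0.776.

0.776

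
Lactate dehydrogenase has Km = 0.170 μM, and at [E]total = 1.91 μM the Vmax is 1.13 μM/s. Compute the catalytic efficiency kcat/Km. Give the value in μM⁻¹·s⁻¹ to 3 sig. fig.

kcat = Vmax/[E]total = 1.13/1.91 = 0.592 s⁻¹.
kcat/Km = 0.592/0.170 = 3.48 μM⁻¹·s⁻¹.

3.48 μM⁻¹·s⁻¹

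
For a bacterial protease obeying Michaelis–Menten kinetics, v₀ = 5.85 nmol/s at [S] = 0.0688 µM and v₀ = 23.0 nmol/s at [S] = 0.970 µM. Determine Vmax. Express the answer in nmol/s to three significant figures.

29.6 nmol/s

From v = Vmax[S]/(Km+[S]), each point gives Vmax = v(Km+[S])/[S].
Equating: 5.85(Km+0.0688)/0.0688 = 23.0(Km+0.970)/0.970.
85.03·Km + 5.85 = 23.71·Km + 23.0, so (85.03 − 23.71)·Km = 23.0 − 5.85.
Km = 17.15/61.32 = 0.280 µM; then Vmax = 5.85(0.280+0.0688)/0.0688 = 29.6 nmol/s.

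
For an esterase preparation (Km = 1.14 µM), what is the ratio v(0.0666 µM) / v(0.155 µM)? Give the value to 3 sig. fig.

The fractional saturations are [S]/(Km+[S]) = 0.155/1.295 = 0.1197 and 0.0666/1.207 = 0.05520.
v₂/v₁ is just their ratio: 0.05520/0.1197 = 0.461.

0.461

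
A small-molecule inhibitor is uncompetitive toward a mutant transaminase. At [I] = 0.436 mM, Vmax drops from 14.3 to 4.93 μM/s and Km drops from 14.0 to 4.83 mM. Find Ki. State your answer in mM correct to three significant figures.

Uncompetitive: Vmax,app = Vmax/α (and Km,app = Km/α) with α = 1 + [I]/Ki.
α = Vmax/Vmax,app = 14.3/4.93 = 2.901.
Ki = [I]/(α − 1) = 0.436/1.901 = 0.229 mM.

0.229 mM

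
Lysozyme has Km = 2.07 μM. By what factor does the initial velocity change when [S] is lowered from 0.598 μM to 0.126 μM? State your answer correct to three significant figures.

0.256

The fractional saturations are [S]/(Km+[S]) = 0.598/2.668 = 0.2241 and 0.126/2.196 = 0.05738.
v₂/v₁ is just their ratio: 0.05738/0.2241 = 0.256.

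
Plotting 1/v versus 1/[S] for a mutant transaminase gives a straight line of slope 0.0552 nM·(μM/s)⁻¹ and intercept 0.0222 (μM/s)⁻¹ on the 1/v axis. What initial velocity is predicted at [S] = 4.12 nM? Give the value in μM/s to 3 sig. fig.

The y-intercept is 1/Vmax, so Vmax = 1/0.0222 = 45.0 μM/s.
The slope is Km/Vmax, so Km = 0.0552 × 45.0 = 2.49 nM.
Then v = 45.0 × 4.12/(2.49 + 4.12) = 28.1 μM/s.

28.1 μM/s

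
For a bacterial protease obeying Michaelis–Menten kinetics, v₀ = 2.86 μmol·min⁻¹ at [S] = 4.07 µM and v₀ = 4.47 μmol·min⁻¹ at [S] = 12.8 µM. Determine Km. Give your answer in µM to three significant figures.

4.55 µM

From v = Vmax[S]/(Km+[S]), each point gives Vmax = v(Km+[S])/[S].
Equating: 2.86(Km+4.07)/4.07 = 4.47(Km+12.8)/12.8.
0.7027·Km + 2.86 = 0.3492·Km + 4.47, so (0.7027 − 0.3492)·Km = 4.47 − 2.86.
Km = 1.610/0.3535 = 4.55 µM; then Vmax = 2.86(4.55+4.07)/4.07 = 6.06 μmol·min⁻¹.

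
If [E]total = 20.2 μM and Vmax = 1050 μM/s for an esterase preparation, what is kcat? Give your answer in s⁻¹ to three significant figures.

kcat = Vmax/[E]total = 1050 μM/s / 20.2 μM = 52.0 s⁻¹.

52.0 s⁻¹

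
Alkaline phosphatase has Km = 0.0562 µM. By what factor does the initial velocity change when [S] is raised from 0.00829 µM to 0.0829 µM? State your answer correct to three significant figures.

Since Vmax cancels, v₂/v₁ = [S]₂(Km+[S]₁) / [S]₁(Km+[S]₂).
= 0.0829×(0.0562+0.00829) / (0.00829×(0.0562+0.0829)) = 0.005346/0.001153 = 4.64.

4.64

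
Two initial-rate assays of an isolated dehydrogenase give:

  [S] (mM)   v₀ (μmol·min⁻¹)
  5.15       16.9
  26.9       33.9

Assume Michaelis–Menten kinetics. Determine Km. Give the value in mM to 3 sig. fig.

In reciprocal form, 1/v = (Km/Vmax)·(1/[S]) + 1/Vmax. The two points give (1/[S], 1/v) = (0.1942, 0.05917) and (0.03717, 0.02950).
Slope = (0.05917 − 0.02950)/(0.1942 − 0.03717) = 0.1890; intercept = 0.05917 − 0.1890×0.1942 = 0.02247.
Vmax = 1/intercept = 44.5 μmol·min⁻¹; Km = slope × Vmax = 0.1890 × 44.5 = 8.41 mM.

8.41 mM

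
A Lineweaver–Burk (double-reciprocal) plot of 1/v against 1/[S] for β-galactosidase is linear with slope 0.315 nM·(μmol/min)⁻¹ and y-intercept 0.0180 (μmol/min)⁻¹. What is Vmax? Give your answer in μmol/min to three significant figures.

55.6 μmol/min

The y-intercept of a Lineweaver–Burk plot equals 1/Vmax, so Vmax = 1/0.0180 = 55.6 μmol/min.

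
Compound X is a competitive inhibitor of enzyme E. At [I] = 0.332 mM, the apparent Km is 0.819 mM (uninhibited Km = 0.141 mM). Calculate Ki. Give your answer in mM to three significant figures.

0.0690 mM

Competitive: Km,app = α·Km with α = 1 + [I]/Ki.
α = Km,app/Km = 0.819/0.141 = 5.809.
Since α = 1 + [I]/Ki, [I]/Ki = 5.809 − 1 = 4.809 and Ki = 0.332/4.809 = 0.0690 mM.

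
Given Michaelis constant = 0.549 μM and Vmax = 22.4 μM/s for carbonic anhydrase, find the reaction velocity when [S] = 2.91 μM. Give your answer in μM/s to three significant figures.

v = Vmax·[S]/(Km + [S]) = 22.4 × 2.91 / (0.549 + 2.91)
  = 65.18 / 3.459 = 18.8 μM/s.

18.8 μM/s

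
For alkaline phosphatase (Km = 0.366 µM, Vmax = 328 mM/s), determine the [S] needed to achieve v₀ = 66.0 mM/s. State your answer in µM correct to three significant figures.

Rearranging v = Vmax[S]/(Km+[S]) gives [S] = Km·v/(Vmax − v).
[S] = 0.366 × 66.0 / (328 − 66.0) = 24.16/262.0 = 0.0922 µM.

0.0922 µM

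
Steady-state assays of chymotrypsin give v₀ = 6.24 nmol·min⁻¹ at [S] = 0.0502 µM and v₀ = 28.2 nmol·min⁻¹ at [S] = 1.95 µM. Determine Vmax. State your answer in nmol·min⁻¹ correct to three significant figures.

From v = Vmax[S]/(Km+[S]), each point gives Vmax = v(Km+[S])/[S].
Equating: 6.24(Km+0.0502)/0.0502 = 28.2(Km+1.95)/1.95.
124.3·Km + 6.24 = 14.46·Km + 28.2, so (124.3 − 14.46)·Km = 28.2 − 6.24.
Km = 21.96/109.8 = 0.200 µM; then Vmax = 6.24(0.200+0.0502)/0.0502 = 31.1 nmol·min⁻¹.

31.1 nmol·min⁻¹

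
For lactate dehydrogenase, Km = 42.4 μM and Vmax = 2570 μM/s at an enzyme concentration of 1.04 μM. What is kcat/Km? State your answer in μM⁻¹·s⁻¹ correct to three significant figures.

58.3 μM⁻¹·s⁻¹

kcat = Vmax/[E]total = 2570/1.04 = 2470 s⁻¹.
kcat/Km = 2470/42.4 = 58.3 μM⁻¹·s⁻¹.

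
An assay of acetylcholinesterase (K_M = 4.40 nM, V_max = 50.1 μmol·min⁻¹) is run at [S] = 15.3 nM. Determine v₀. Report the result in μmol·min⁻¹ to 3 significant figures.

38.9 μmol·min⁻¹

[S]/(Km+[S]) = 15.3/19.70 = 0.7766, the fractional saturation.
v = 0.7766 × Vmax = 0.7766 × 50.1 = 38.9 μmol·min⁻¹.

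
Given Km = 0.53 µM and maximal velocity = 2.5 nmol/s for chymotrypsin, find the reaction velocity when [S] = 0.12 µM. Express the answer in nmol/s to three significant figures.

0.462 nmol/s

[S]/(Km+[S]) = 0.12/0.6500 = 0.1846, the fractional saturation.
v = 0.1846 × Vmax = 0.1846 × 2.5 = 0.462 nmol/s.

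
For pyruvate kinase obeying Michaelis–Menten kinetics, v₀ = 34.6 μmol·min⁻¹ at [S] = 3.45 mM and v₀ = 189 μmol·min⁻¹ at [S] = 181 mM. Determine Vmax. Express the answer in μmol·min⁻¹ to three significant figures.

207 μmol·min⁻¹

In reciprocal form, 1/v = (Km/Vmax)·(1/[S]) + 1/Vmax. The two points give (1/[S], 1/v) = (0.2899, 0.02890) and (0.005525, 0.005291).
Slope = (0.02890 − 0.005291)/(0.2899 − 0.005525) = 0.08304; intercept = 0.02890 − 0.08304×0.2899 = 0.004832.
Vmax = 1/intercept = 207 μmol·min⁻¹; Km = slope × Vmax = 0.08304 × 207 = 17.2 mM.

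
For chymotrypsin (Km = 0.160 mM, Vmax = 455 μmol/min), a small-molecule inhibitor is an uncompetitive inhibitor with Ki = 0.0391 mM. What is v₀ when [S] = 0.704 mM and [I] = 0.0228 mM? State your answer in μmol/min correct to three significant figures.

251 μmol/min

With α = 1 + [I]/Ki = 1 + 0.0228/0.0391 = 1.583, the uncompetitive rate law is v = (Vmax/α)·[S] / (Km/α + [S]).
v = (455/1.583)×0.704 / (0.160/1.583 + 0.704) = 202.3/0.8051 = 251 μmol/min.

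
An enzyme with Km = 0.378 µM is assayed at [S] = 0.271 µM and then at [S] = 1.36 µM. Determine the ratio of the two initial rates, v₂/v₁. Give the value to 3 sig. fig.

The fractional saturations are [S]/(Km+[S]) = 0.271/0.6490 = 0.4176 and 1.36/1.738 = 0.7825.
v₂/v₁ is just their ratio: 0.7825/0.4176 = 1.87.

1.87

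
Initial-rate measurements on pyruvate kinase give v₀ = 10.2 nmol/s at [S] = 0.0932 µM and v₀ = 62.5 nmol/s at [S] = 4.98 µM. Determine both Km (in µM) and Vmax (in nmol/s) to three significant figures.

Km = 0.540 µM; Vmax = 69.3 nmol/s

From v = Vmax[S]/(Km+[S]), each point gives Vmax = v(Km+[S])/[S].
Equating: 10.2(Km+0.0932)/0.0932 = 62.5(Km+4.98)/4.98.
109.4·Km + 10.2 = 12.55·Km + 62.5, so (109.4 − 12.55)·Km = 62.5 − 10.2.
Km = 52.30/96.89 = 0.540 µM; then Vmax = 10.2(0.540+0.0932)/0.0932 = 69.3 nmol/s.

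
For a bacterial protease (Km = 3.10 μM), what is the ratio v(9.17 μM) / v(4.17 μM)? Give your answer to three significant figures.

1.30

The fractional saturations are [S]/(Km+[S]) = 4.17/7.270 = 0.5736 and 9.17/12.27 = 0.7474.
v₂/v₁ is just their ratio: 0.7474/0.5736 = 1.30.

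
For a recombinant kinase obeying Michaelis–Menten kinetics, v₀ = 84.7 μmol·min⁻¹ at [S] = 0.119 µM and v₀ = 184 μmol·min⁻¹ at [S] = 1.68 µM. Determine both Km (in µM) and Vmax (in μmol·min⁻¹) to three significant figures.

From v = Vmax[S]/(Km+[S]), each point gives Vmax = v(Km+[S])/[S].
Equating: 84.7(Km+0.119)/0.119 = 184(Km+1.68)/1.68.
711.8·Km + 84.7 = 109.5·Km + 184, so (711.8 − 109.5)·Km = 184 − 84.7.
Km = 99.30/602.2 = 0.165 µM; then Vmax = 84.7(0.165+0.119)/0.119 = 202 μmol·min⁻¹.

Km = 0.165 µM; Vmax = 202 μmol·min⁻¹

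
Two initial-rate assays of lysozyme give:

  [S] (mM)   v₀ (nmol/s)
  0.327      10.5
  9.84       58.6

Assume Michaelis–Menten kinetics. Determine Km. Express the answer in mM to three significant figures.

In reciprocal form, 1/v = (Km/Vmax)·(1/[S]) + 1/Vmax. The two points give (1/[S], 1/v) = (3.058, 0.09524) and (0.1016, 0.01706).
Slope = (0.09524 − 0.01706)/(3.058 − 0.1016) = 0.02644; intercept = 0.09524 − 0.02644×3.058 = 0.01438.
Vmax = 1/intercept = 69.6 nmol/s; Km = slope × Vmax = 0.02644 × 69.6 = 1.84 mM.

1.84 mM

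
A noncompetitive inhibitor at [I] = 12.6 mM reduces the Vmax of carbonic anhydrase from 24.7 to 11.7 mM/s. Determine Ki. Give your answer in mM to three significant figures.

11.3 mM

Noncompetitive: Vmax,app = Vmax/α with α = 1 + [I]/Ki.
α = Vmax/Vmax,app = 24.7/11.7 = 2.111.
Ki = [I]/(α − 1) = 12.6/1.111 = 11.3 mM.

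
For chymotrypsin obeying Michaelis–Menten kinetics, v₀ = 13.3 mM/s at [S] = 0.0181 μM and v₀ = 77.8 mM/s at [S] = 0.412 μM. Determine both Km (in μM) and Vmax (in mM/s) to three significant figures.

Km = 0.118 μM; Vmax = 100 mM/s

In reciprocal form, 1/v = (Km/Vmax)·(1/[S]) + 1/Vmax. The two points give (1/[S], 1/v) = (55.25, 0.07519) and (2.427, 0.01285).
Slope = (0.07519 − 0.01285)/(55.25 − 2.427) = 0.001180; intercept = 0.07519 − 0.001180×55.25 = 0.009989.
Vmax = 1/intercept = 100 mM/s; Km = slope × Vmax = 0.001180 × 100 = 0.118 μM.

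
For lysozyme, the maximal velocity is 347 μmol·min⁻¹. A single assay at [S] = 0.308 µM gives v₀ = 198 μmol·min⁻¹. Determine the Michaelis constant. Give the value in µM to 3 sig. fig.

0.232 µM

From v = Vmax[S]/(Km+[S]), Km = [S](Vmax − v)/v.
Km = 0.308 × (347 − 198) / 198 = 45.89/198 = 0.232 µM.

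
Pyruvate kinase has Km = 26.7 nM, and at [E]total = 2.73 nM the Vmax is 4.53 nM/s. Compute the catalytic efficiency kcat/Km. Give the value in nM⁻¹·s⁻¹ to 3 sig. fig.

0.0621 nM⁻¹·s⁻¹

kcat = Vmax/[E]total = 4.53/2.73 = 1.66 s⁻¹.
kcat/Km = 1.66/26.7 = 0.0621 nM⁻¹·s⁻¹.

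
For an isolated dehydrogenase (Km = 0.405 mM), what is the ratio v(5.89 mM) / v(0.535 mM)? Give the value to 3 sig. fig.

1.64

The fractional saturations are [S]/(Km+[S]) = 0.535/0.9400 = 0.5691 and 5.89/6.295 = 0.9357.
v₂/v₁ is just their ratio: 0.9357/0.5691 = 1.64.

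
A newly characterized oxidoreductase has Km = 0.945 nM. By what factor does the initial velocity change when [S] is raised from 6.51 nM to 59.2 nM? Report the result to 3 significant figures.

1.13

Since Vmax cancels, v₂/v₁ = [S]₂(Km+[S]₁) / [S]₁(Km+[S]₂).
= 59.2×(0.945+6.51) / (6.51×(0.945+59.2)) = 441.3/391.5 = 1.13.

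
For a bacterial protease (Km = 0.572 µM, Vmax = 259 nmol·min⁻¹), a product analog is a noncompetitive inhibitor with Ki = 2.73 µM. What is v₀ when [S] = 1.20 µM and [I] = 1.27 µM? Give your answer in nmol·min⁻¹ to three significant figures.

120 nmol·min⁻¹

α = 1 + [I]/Ki = 1 + 1.27/2.73 = 1.465.
For a noncompetitive inhibitor, Vmax is reduced to Vmax/α while Km is unchanged: Km,app = 0.572 µM, Vmax,app = 177 nmol·min⁻¹.
v = Vmax,app·[S]/(Km,app + [S]) = 177 × 1.20/(0.572 + 1.20) = 120 nmol·min⁻¹.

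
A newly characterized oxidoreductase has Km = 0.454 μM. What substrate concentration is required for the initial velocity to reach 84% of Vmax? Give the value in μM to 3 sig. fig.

2.38 μM

v/Vmax = [S]/(Km+[S]) = 0.84, so [S] = Km·0.84/(1 − 0.84) = 0.454 × 5.250.
[S] = 2.38 μM.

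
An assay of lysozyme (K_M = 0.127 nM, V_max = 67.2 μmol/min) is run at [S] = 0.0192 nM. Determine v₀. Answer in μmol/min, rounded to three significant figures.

8.83 μmol/min

[S]/(Km+[S]) = 0.0192/0.1462 = 0.1313, the fractional saturation.
v = 0.1313 × Vmax = 0.1313 × 67.2 = 8.83 μmol/min.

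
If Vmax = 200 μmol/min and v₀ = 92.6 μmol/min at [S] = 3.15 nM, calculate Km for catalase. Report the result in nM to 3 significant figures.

v/Vmax = 92.6/200 = 0.4630 = [S]/(Km+[S]).
So Km + [S] = [S]/0.4630 = 6.803 nM, giving Km = 6.803 − 3.15 = 3.65 nM.

3.65 nM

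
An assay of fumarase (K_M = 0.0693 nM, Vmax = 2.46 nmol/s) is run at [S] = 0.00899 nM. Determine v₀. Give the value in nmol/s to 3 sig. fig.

0.282 nmol/s

v = Vmax·[S]/(Km + [S]) = 2.46 × 0.00899 / (0.0693 + 0.00899)
  = 0.02212 / 0.07829 = 0.282 nmol/s.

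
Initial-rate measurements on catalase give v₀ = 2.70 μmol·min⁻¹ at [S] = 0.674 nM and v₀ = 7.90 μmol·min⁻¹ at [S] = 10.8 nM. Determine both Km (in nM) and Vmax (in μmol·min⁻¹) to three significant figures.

Km = 1.59 nM; Vmax = 9.06 μmol·min⁻¹

In reciprocal form, 1/v = (Km/Vmax)·(1/[S]) + 1/Vmax. The two points give (1/[S], 1/v) = (1.484, 0.3704) and (0.09259, 0.1266).
Slope = (0.3704 − 0.1266)/(1.484 − 0.09259) = 0.1753; intercept = 0.3704 − 0.1753×1.484 = 0.1104.
Vmax = 1/intercept = 9.06 μmol·min⁻¹; Km = slope × Vmax = 0.1753 × 9.06 = 1.59 nM.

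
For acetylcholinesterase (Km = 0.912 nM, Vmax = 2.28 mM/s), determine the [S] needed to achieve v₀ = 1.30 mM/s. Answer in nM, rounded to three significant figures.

1.21 nM

The required fractional saturation is v/Vmax = 1.30/2.28 = 0.5702.
Then [S]/(Km+[S]) = 0.5702 ⇒ [S] = 0.912 × 0.5702/(1 − 0.5702) = 1.21 nM.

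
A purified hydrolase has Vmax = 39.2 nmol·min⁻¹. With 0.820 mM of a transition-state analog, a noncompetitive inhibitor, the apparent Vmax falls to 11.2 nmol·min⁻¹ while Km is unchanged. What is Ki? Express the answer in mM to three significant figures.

0.328 mM

Noncompetitive: Vmax,app = Vmax/α with α = 1 + [I]/Ki.
α = Vmax/Vmax,app = 39.2/11.2 = 3.500.
Since α = 1 + [I]/Ki, [I]/Ki = 3.500 − 1 = 2.500 and Ki = 0.820/2.500 = 0.328 mM.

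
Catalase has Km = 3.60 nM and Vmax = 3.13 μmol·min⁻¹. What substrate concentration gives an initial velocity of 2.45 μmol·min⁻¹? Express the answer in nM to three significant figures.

13.0 nM

The required fractional saturation is v/Vmax = 2.45/3.13 = 0.7827.
Then [S]/(Km+[S]) = 0.7827 ⇒ [S] = 3.60 × 0.7827/(1 − 0.7827) = 13.0 nM.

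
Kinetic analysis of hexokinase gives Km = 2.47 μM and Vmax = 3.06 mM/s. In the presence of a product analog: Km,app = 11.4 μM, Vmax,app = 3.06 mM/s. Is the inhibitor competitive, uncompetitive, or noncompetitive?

Km increases (2.47 → 11.4 μM) while Vmax is unchanged — the hallmark of competitive inhibition.

competitive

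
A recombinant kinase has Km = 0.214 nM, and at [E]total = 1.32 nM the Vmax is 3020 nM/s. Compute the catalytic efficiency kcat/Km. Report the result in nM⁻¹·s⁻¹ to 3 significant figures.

kcat = Vmax/[E]total = 3020/1.32 = 2290 s⁻¹.
kcat/Km = 2290/0.214 = 10700 nM⁻¹·s⁻¹.

10700 nM⁻¹·s⁻¹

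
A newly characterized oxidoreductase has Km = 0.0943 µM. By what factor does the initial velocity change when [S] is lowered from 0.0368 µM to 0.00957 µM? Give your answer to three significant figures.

0.328

Since Vmax cancels, v₂/v₁ = [S]₂(Km+[S]₁) / [S]₁(Km+[S]₂).
= 0.00957×(0.0943+0.0368) / (0.0368×(0.0943+0.00957)) = 0.001255/0.003822 = 0.328.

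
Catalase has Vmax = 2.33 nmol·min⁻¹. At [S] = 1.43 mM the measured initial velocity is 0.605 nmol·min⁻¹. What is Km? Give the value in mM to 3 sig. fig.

4.08 mM

v/Vmax = 0.605/2.33 = 0.2597 = [S]/(Km+[S]).
So Km + [S] = [S]/0.2597 = 5.507 mM, giving Km = 5.507 − 1.43 = 4.08 mM.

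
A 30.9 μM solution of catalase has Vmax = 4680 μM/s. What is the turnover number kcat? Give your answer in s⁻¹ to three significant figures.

151 s⁻¹

kcat = Vmax/[E]total = 4680 μM/s / 30.9 μM = 151 s⁻¹.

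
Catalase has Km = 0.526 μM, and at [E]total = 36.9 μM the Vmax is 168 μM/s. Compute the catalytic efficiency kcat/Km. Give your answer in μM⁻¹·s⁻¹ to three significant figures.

8.66 μM⁻¹·s⁻¹

kcat = Vmax/[E]total = 168/36.9 = 4.55 s⁻¹.
kcat/Km = 4.55/0.526 = 8.66 μM⁻¹·s⁻¹.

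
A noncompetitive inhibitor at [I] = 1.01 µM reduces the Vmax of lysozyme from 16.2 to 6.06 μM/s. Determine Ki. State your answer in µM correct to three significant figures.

Noncompetitive: Vmax,app = Vmax/α with α = 1 + [I]/Ki.
α = Vmax/Vmax,app = 16.2/6.06 = 2.673.
Ki = [I]/(α − 1) = 1.01/1.673 = 0.604 µM.

0.604 µM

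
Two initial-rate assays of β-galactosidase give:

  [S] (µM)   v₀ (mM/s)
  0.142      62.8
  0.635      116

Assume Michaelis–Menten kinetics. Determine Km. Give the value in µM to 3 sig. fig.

0.205 µM

From v = Vmax[S]/(Km+[S]), each point gives Vmax = v(Km+[S])/[S].
Equating: 62.8(Km+0.142)/0.142 = 116(Km+0.635)/0.635.
442.3·Km + 62.8 = 182.7·Km + 116, so (442.3 − 182.7)·Km = 116 − 62.8.
Km = 53.20/259.6 = 0.205 µM; then Vmax = 62.8(0.205+0.142)/0.142 = 153 mM/s.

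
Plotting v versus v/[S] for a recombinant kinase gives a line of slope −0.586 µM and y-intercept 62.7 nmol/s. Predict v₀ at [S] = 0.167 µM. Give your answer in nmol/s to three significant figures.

In the Eadie–Hofstee form v = Vmax − Km·(v/[S]), the slope is −Km and the intercept is Vmax, so Km = 0.586 µM and Vmax = 62.7 nmol/s.
v = 62.7 × 0.167/(0.586 + 0.167) = 13.9 nmol/s.

13.9 nmol/s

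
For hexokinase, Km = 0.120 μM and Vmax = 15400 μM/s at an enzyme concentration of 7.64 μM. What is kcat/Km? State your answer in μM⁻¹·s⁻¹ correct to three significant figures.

16800 μM⁻¹·s⁻¹

kcat = Vmax/[E]total = 15400/7.64 = 2020 s⁻¹.
kcat/Km = 2020/0.120 = 16800 μM⁻¹·s⁻¹.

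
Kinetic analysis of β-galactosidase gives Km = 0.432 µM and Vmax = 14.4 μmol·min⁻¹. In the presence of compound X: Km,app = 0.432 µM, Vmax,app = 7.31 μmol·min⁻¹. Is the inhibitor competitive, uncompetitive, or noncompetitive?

noncompetitive

Vmax decreases (14.4 → 7.31 μmol·min⁻¹) while Km is unchanged — pure noncompetitive inhibition.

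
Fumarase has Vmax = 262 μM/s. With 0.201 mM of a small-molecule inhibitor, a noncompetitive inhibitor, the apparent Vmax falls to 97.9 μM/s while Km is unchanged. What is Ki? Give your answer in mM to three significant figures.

0.120 mM

Noncompetitive: Vmax,app = Vmax/α with α = 1 + [I]/Ki.
α = Vmax/Vmax,app = 262/97.9 = 2.676.
Ki = [I]/(α − 1) = 0.201/1.676 = 0.120 mM.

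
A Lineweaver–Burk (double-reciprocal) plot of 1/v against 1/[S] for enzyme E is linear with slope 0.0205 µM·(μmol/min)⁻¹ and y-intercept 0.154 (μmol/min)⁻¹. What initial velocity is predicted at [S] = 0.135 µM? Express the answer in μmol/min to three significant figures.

3.27 μmol/min

The y-intercept is 1/Vmax, so Vmax = 1/0.154 = 6.49 μmol/min.
The slope is Km/Vmax, so Km = 0.0205 × 6.49 = 0.133 µM.
Then v = 6.49 × 0.135/(0.133 + 0.135) = 3.27 μmol/min.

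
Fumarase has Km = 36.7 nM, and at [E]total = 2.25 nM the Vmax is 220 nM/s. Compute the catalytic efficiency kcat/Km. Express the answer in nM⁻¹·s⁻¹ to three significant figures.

2.66 nM⁻¹·s⁻¹

kcat = Vmax/[E]total = 220/2.25 = 97.8 s⁻¹.
kcat/Km = 97.8/36.7 = 2.66 nM⁻¹·s⁻¹.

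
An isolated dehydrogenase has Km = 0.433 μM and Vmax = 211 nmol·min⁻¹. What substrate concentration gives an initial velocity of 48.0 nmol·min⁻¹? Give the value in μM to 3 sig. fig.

The required fractional saturation is v/Vmax = 48.0/211 = 0.2275.
Then [S]/(Km+[S]) = 0.2275 ⇒ [S] = 0.433 × 0.2275/(1 − 0.2275) = 0.128 μM.

0.128 μM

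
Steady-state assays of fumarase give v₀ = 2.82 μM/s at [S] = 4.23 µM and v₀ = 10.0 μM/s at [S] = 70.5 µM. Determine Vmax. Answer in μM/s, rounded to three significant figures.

11.9 μM/s

In reciprocal form, 1/v = (Km/Vmax)·(1/[S]) + 1/Vmax. The two points give (1/[S], 1/v) = (0.2364, 0.3546) and (0.01418, 0.1000).
Slope = (0.3546 − 0.1000)/(0.2364 − 0.01418) = 1.146; intercept = 0.3546 − 1.146×0.2364 = 0.08375.
Vmax = 1/intercept = 11.9 μM/s; Km = slope × Vmax = 1.146 × 11.9 = 13.7 µM.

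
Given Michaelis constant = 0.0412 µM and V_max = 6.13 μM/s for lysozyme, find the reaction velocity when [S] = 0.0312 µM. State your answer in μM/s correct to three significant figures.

2.64 μM/s

v = Vmax·[S]/(Km + [S]) = 6.13 × 0.0312 / (0.0412 + 0.0312)
  = 0.1913 / 0.07240 = 2.64 μM/s.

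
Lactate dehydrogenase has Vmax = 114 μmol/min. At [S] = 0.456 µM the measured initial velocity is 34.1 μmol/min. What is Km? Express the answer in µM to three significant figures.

v/Vmax = 34.1/114 = 0.2991 = [S]/(Km+[S]).
So Km + [S] = [S]/0.2991 = 1.524 µM, giving Km = 1.524 − 0.456 = 1.07 µM.

1.07 µM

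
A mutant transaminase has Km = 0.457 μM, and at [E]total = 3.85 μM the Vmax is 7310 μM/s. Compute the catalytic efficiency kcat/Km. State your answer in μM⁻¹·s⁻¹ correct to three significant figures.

kcat = Vmax/[E]total = 7310/3.85 = 1900 s⁻¹.
kcat/Km = 1900/0.457 = 4150 μM⁻¹·s⁻¹.

4150 μM⁻¹·s⁻¹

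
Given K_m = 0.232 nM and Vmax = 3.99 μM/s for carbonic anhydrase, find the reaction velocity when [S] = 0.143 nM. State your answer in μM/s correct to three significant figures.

[S]/(Km+[S]) = 0.143/0.3750 = 0.3813, the fractional saturation.
v = 0.3813 × Vmax = 0.3813 × 3.99 = 1.52 μM/s.

1.52 μM/s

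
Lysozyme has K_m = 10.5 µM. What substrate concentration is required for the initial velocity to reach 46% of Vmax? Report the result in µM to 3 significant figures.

8.94 µM

v/Vmax = [S]/(Km+[S]) = 0.46, so [S] = Km·0.46/(1 − 0.46) = 10.5 × 0.8519.
[S] = 8.94 µM.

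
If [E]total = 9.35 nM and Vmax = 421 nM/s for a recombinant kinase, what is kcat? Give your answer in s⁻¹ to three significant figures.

kcat = Vmax/[E]total = 421 nM/s / 9.35 nM = 45.0 s⁻¹.

45.0 s⁻¹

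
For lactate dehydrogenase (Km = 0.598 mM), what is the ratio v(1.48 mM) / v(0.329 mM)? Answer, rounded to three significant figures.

The fractional saturations are [S]/(Km+[S]) = 0.329/0.9270 = 0.3549 and 1.48/2.078 = 0.7122.
v₂/v₁ is just their ratio: 0.7122/0.3549 = 2.01.

2.01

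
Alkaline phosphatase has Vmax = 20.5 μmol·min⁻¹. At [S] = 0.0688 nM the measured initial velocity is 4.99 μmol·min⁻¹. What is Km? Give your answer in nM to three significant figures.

From v = Vmax[S]/(Km+[S]), Km = [S](Vmax − v)/v.
Km = 0.0688 × (20.5 − 4.99) / 4.99 = 1.067/4.99 = 0.214 nM.

0.214 nM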